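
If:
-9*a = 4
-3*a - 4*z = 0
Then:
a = -4/9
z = 1/3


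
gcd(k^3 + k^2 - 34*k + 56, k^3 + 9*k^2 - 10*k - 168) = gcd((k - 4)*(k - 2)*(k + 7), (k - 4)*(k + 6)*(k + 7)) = k^2 + 3*k - 28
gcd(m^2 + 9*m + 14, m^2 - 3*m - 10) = m + 2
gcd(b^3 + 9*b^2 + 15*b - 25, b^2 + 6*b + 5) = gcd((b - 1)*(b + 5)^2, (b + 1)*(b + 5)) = b + 5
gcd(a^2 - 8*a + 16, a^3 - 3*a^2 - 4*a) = a - 4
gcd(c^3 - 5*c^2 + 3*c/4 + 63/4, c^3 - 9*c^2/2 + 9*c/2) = c - 3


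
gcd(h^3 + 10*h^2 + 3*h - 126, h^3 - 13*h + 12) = h - 3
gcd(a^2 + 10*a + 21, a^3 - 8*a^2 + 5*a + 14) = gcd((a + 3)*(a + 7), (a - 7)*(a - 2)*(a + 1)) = 1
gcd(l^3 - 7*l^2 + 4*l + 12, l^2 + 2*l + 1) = l + 1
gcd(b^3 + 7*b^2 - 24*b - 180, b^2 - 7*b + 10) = b - 5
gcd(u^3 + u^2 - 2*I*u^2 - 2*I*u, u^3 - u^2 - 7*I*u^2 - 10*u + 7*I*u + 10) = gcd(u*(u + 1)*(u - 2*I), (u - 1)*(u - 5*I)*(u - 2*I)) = u - 2*I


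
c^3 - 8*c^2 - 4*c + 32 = (c - 8)*(c - 2)*(c + 2)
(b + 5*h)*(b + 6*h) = b^2 + 11*b*h + 30*h^2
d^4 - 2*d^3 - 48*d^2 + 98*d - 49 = (d - 7)*(d - 1)^2*(d + 7)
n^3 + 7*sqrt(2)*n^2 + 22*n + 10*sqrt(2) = (n + sqrt(2))^2*(n + 5*sqrt(2))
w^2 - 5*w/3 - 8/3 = (w - 8/3)*(w + 1)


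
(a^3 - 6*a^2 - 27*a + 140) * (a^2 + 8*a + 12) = a^5 + 2*a^4 - 63*a^3 - 148*a^2 + 796*a + 1680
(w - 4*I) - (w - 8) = 8 - 4*I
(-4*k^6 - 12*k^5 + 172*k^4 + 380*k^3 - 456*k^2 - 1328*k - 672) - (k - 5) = -4*k^6 - 12*k^5 + 172*k^4 + 380*k^3 - 456*k^2 - 1329*k - 667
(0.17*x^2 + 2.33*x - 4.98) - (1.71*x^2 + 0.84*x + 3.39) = -1.54*x^2 + 1.49*x - 8.37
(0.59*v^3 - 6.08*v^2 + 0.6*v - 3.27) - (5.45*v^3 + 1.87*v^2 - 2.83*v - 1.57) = -4.86*v^3 - 7.95*v^2 + 3.43*v - 1.7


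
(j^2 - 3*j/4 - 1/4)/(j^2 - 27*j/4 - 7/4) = (j - 1)/(j - 7)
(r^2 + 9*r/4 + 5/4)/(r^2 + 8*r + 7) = (r + 5/4)/(r + 7)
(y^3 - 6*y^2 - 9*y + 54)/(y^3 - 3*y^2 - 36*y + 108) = (y + 3)/(y + 6)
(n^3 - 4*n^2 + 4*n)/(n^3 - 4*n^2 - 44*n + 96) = n*(n - 2)/(n^2 - 2*n - 48)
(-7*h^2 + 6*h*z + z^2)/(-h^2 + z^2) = (7*h + z)/(h + z)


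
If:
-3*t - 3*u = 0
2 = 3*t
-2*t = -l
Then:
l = 4/3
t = 2/3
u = -2/3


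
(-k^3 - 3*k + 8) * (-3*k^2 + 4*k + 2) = 3*k^5 - 4*k^4 + 7*k^3 - 36*k^2 + 26*k + 16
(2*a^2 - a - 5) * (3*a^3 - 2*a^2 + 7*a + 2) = 6*a^5 - 7*a^4 + a^3 + 7*a^2 - 37*a - 10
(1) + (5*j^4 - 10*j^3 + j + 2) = 5*j^4 - 10*j^3 + j + 3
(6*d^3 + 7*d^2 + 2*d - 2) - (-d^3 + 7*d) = 7*d^3 + 7*d^2 - 5*d - 2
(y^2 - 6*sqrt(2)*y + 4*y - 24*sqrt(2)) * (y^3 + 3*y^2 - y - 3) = y^5 - 6*sqrt(2)*y^4 + 7*y^4 - 42*sqrt(2)*y^3 + 11*y^3 - 66*sqrt(2)*y^2 - 7*y^2 - 12*y + 42*sqrt(2)*y + 72*sqrt(2)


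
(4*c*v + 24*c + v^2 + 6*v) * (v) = 4*c*v^2 + 24*c*v + v^3 + 6*v^2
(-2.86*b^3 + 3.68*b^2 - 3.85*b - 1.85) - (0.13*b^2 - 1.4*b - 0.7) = -2.86*b^3 + 3.55*b^2 - 2.45*b - 1.15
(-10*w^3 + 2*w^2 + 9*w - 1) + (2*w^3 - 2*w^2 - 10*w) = -8*w^3 - w - 1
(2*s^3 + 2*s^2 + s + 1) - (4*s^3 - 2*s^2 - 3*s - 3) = -2*s^3 + 4*s^2 + 4*s + 4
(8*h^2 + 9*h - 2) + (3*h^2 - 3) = 11*h^2 + 9*h - 5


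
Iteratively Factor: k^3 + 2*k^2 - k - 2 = (k + 2)*(k^2 - 1) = (k - 1)*(k + 2)*(k + 1)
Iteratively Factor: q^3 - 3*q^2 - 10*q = (q)*(q^2 - 3*q - 10) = q*(q + 2)*(q - 5)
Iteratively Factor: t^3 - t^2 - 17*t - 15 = (t + 3)*(t^2 - 4*t - 5) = (t + 1)*(t + 3)*(t - 5)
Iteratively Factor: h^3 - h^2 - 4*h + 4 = (h - 2)*(h^2 + h - 2) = (h - 2)*(h - 1)*(h + 2)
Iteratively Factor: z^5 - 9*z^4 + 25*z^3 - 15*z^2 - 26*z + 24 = (z + 1)*(z^4 - 10*z^3 + 35*z^2 - 50*z + 24) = (z - 2)*(z + 1)*(z^3 - 8*z^2 + 19*z - 12) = (z - 4)*(z - 2)*(z + 1)*(z^2 - 4*z + 3) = (z - 4)*(z - 2)*(z - 1)*(z + 1)*(z - 3)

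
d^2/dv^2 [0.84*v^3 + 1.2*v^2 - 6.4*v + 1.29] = 5.04*v + 2.4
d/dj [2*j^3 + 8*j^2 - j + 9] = 6*j^2 + 16*j - 1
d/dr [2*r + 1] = 2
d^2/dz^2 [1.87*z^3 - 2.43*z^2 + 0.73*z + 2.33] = 11.22*z - 4.86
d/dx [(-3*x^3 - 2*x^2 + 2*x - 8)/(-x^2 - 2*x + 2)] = 3*(x^4 + 4*x^3 - 4*x^2 - 8*x - 4)/(x^4 + 4*x^3 - 8*x + 4)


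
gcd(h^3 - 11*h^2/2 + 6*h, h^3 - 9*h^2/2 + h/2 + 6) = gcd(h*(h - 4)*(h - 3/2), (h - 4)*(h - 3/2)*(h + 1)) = h^2 - 11*h/2 + 6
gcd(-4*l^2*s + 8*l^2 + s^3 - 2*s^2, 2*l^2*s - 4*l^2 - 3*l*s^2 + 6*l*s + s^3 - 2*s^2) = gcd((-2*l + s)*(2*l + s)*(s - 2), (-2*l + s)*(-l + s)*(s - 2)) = -2*l*s + 4*l + s^2 - 2*s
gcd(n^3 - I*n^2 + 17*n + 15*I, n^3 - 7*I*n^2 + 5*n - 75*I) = n^2 - 2*I*n + 15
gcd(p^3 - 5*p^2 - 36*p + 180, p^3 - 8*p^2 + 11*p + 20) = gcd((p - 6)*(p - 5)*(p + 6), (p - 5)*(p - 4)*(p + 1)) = p - 5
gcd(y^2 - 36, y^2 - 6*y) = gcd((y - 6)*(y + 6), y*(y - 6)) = y - 6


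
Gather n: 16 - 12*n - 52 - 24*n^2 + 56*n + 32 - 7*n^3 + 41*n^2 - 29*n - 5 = -7*n^3 + 17*n^2 + 15*n - 9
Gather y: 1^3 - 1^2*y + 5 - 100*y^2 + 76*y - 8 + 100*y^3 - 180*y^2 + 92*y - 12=100*y^3 - 280*y^2 + 167*y - 14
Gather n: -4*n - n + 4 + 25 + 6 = 35 - 5*n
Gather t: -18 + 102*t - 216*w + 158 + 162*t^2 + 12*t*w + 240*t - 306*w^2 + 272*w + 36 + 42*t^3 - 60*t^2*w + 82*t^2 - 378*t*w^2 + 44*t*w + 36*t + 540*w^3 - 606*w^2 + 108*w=42*t^3 + t^2*(244 - 60*w) + t*(-378*w^2 + 56*w + 378) + 540*w^3 - 912*w^2 + 164*w + 176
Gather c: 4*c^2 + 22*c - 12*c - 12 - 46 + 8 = 4*c^2 + 10*c - 50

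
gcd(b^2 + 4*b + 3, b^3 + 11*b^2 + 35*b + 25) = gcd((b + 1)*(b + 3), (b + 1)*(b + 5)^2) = b + 1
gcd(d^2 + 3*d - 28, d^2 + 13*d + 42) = d + 7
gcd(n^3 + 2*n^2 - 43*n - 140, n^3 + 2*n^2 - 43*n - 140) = n^3 + 2*n^2 - 43*n - 140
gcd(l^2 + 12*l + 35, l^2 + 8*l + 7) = l + 7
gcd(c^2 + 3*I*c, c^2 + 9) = c + 3*I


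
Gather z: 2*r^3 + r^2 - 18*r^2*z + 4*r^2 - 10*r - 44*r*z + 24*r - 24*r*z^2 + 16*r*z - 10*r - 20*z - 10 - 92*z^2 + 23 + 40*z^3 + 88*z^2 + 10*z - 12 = 2*r^3 + 5*r^2 + 4*r + 40*z^3 + z^2*(-24*r - 4) + z*(-18*r^2 - 28*r - 10) + 1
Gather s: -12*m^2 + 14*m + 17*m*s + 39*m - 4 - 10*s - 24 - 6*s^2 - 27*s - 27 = -12*m^2 + 53*m - 6*s^2 + s*(17*m - 37) - 55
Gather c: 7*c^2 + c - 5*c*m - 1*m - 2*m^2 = 7*c^2 + c*(1 - 5*m) - 2*m^2 - m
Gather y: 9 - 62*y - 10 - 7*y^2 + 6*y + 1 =-7*y^2 - 56*y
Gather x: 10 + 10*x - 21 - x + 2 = 9*x - 9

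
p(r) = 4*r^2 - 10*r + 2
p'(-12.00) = -106.00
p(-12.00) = 698.00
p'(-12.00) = -106.00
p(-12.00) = 698.00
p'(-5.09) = -50.72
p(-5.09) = 156.53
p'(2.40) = 9.20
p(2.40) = 1.04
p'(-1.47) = -21.76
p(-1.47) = 25.34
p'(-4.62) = -46.96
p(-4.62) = 133.58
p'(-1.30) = -20.40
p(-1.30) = 21.76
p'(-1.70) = -23.60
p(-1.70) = 30.56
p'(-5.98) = -57.84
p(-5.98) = 204.84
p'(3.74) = 19.92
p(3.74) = 20.55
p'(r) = 8*r - 10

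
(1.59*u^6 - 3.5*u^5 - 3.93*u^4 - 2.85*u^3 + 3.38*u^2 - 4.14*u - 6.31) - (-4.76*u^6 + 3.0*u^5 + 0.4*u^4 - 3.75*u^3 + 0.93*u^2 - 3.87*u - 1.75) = 6.35*u^6 - 6.5*u^5 - 4.33*u^4 + 0.9*u^3 + 2.45*u^2 - 0.27*u - 4.56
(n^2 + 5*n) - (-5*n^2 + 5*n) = 6*n^2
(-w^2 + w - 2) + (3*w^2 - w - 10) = 2*w^2 - 12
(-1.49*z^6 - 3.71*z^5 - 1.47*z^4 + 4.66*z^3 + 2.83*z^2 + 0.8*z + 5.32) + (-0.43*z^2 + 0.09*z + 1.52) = -1.49*z^6 - 3.71*z^5 - 1.47*z^4 + 4.66*z^3 + 2.4*z^2 + 0.89*z + 6.84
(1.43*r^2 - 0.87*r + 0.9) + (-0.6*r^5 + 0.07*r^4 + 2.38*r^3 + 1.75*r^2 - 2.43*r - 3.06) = -0.6*r^5 + 0.07*r^4 + 2.38*r^3 + 3.18*r^2 - 3.3*r - 2.16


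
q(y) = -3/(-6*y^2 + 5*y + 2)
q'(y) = -3*(12*y - 5)/(-6*y^2 + 5*y + 2)^2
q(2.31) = 0.16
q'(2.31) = -0.20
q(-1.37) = 0.19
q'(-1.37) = 0.25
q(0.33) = -1.00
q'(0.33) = 0.35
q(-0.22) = -4.92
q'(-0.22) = 61.68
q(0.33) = -1.00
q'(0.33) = 0.35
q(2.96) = 0.08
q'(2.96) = -0.07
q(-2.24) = 0.08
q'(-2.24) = 0.06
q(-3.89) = 0.03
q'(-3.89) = 0.01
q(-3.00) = 0.04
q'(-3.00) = 0.03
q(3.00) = 0.08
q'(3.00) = -0.07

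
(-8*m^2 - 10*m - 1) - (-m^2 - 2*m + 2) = -7*m^2 - 8*m - 3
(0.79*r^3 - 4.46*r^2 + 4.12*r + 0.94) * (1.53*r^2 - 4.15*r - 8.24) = 1.2087*r^5 - 10.1023*r^4 + 18.303*r^3 + 21.0906*r^2 - 37.8498*r - 7.7456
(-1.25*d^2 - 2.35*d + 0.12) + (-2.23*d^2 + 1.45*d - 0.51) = -3.48*d^2 - 0.9*d - 0.39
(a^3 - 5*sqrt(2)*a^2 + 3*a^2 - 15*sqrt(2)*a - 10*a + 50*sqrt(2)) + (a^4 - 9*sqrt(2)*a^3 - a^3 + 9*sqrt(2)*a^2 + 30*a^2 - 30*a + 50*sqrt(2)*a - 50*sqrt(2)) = a^4 - 9*sqrt(2)*a^3 + 4*sqrt(2)*a^2 + 33*a^2 - 40*a + 35*sqrt(2)*a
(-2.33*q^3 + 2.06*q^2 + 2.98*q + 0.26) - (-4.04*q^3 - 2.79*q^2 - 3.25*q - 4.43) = 1.71*q^3 + 4.85*q^2 + 6.23*q + 4.69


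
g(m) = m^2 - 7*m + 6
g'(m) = 2*m - 7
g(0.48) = 2.87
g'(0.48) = -6.04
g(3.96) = -6.04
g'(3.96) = 0.92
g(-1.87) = 22.59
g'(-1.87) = -10.74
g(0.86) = 0.72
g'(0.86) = -5.28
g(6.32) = 1.70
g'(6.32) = 5.64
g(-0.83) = 12.50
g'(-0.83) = -8.66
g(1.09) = -0.44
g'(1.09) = -4.82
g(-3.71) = 45.73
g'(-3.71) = -14.42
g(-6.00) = 84.00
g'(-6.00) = -19.00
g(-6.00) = 84.00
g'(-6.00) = -19.00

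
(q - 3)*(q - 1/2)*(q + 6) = q^3 + 5*q^2/2 - 39*q/2 + 9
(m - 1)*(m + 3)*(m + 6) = m^3 + 8*m^2 + 9*m - 18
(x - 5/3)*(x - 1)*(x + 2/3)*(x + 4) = x^4 + 2*x^3 - 73*x^2/9 + 2*x/3 + 40/9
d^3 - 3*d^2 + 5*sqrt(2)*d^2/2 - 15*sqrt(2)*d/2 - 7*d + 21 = (d - 3)*(d - sqrt(2))*(d + 7*sqrt(2)/2)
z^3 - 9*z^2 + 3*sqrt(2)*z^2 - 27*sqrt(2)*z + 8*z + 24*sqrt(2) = (z - 8)*(z - 1)*(z + 3*sqrt(2))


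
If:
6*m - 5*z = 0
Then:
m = 5*z/6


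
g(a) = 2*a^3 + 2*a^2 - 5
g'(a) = 6*a^2 + 4*a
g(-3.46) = -63.90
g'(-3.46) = 57.99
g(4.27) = 187.17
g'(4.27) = 126.48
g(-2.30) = -18.75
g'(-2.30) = 22.54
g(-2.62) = -27.24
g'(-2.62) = 30.71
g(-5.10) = -218.28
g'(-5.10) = 135.66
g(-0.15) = -4.96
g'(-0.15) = -0.46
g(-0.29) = -4.88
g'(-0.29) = -0.66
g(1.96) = 17.74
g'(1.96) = 30.89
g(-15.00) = -6305.00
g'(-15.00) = 1290.00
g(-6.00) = -365.00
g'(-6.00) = 192.00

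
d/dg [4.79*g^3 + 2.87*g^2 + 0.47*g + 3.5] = 14.37*g^2 + 5.74*g + 0.47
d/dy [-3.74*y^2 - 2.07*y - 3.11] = -7.48*y - 2.07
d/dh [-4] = 0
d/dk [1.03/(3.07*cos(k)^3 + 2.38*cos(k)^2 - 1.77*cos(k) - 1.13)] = (9.4863*cos(k)^2 + 4.9028*cos(k) - 1.8231)*sin(k)/(3.07*cos(k)^3 + 2.38*cos(k)^2 - 1.77*cos(k) - 1.13)^2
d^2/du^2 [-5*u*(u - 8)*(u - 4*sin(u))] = -20*u^2*sin(u) + 160*u*sin(u) + 80*u*cos(u) - 30*u + 40*sin(u) - 320*cos(u) + 80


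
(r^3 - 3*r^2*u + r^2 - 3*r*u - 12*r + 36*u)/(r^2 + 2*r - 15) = (r^2 - 3*r*u + 4*r - 12*u)/(r + 5)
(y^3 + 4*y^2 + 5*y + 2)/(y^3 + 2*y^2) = 1 + 2/y + y^(-2)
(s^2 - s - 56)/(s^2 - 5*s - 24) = (s + 7)/(s + 3)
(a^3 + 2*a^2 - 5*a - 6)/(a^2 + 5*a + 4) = (a^2 + a - 6)/(a + 4)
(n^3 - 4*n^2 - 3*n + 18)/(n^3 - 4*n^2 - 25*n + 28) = (n^3 - 4*n^2 - 3*n + 18)/(n^3 - 4*n^2 - 25*n + 28)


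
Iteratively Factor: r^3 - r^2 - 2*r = (r + 1)*(r^2 - 2*r) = r*(r + 1)*(r - 2)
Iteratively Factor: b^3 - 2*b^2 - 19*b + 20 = (b + 4)*(b^2 - 6*b + 5) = (b - 1)*(b + 4)*(b - 5)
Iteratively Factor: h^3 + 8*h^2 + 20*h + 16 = (h + 4)*(h^2 + 4*h + 4) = (h + 2)*(h + 4)*(h + 2)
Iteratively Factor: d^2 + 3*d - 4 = (d - 1)*(d + 4)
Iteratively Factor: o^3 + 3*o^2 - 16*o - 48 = (o + 3)*(o^2 - 16) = (o - 4)*(o + 3)*(o + 4)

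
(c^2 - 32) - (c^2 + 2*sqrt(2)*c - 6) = -2*sqrt(2)*c - 26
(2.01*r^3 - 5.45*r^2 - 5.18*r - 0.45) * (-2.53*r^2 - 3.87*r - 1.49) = -5.0853*r^5 + 6.0098*r^4 + 31.202*r^3 + 29.3056*r^2 + 9.4597*r + 0.6705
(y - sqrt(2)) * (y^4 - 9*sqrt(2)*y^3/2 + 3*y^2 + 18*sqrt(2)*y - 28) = y^5 - 11*sqrt(2)*y^4/2 + 12*y^3 + 15*sqrt(2)*y^2 - 64*y + 28*sqrt(2)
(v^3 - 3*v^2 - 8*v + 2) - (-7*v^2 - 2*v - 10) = v^3 + 4*v^2 - 6*v + 12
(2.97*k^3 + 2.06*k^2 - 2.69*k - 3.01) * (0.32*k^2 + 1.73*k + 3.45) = 0.9504*k^5 + 5.7973*k^4 + 12.9495*k^3 + 1.4901*k^2 - 14.4878*k - 10.3845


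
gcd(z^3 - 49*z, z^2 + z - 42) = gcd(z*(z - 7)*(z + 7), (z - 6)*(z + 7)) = z + 7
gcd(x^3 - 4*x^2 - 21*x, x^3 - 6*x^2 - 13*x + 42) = x^2 - 4*x - 21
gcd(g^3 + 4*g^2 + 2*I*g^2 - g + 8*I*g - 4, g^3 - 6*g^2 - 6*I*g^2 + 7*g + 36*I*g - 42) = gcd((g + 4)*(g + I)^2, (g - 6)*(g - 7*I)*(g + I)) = g + I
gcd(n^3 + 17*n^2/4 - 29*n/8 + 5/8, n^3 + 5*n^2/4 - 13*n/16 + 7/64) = n - 1/4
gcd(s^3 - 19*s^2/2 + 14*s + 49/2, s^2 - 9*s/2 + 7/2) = s - 7/2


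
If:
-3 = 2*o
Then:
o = -3/2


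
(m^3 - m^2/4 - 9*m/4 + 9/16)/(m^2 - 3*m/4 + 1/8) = (4*m^2 - 9)/(2*(2*m - 1))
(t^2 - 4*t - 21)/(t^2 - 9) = (t - 7)/(t - 3)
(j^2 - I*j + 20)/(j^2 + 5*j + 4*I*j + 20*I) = (j - 5*I)/(j + 5)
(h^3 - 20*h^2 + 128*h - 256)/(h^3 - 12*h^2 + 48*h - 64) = (h^2 - 16*h + 64)/(h^2 - 8*h + 16)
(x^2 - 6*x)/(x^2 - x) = (x - 6)/(x - 1)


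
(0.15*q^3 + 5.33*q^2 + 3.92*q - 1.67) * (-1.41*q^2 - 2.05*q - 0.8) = -0.2115*q^5 - 7.8228*q^4 - 16.5737*q^3 - 9.9453*q^2 + 0.2875*q + 1.336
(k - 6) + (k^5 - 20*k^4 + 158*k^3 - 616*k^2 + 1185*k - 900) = k^5 - 20*k^4 + 158*k^3 - 616*k^2 + 1186*k - 906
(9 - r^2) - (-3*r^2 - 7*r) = 2*r^2 + 7*r + 9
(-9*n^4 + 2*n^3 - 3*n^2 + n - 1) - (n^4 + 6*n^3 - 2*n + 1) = -10*n^4 - 4*n^3 - 3*n^2 + 3*n - 2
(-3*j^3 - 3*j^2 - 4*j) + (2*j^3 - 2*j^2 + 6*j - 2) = -j^3 - 5*j^2 + 2*j - 2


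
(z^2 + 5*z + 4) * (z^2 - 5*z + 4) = z^4 - 17*z^2 + 16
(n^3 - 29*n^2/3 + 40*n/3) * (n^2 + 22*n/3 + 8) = n^5 - 7*n^4/3 - 446*n^3/9 + 184*n^2/9 + 320*n/3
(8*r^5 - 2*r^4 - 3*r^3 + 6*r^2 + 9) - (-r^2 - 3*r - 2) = 8*r^5 - 2*r^4 - 3*r^3 + 7*r^2 + 3*r + 11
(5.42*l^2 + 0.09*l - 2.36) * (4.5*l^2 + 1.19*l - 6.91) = 24.39*l^4 + 6.8548*l^3 - 47.9651*l^2 - 3.4303*l + 16.3076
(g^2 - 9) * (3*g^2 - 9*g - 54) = 3*g^4 - 9*g^3 - 81*g^2 + 81*g + 486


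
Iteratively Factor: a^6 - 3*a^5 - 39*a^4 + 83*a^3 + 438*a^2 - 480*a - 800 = (a - 5)*(a^5 + 2*a^4 - 29*a^3 - 62*a^2 + 128*a + 160) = (a - 5)*(a + 4)*(a^4 - 2*a^3 - 21*a^2 + 22*a + 40) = (a - 5)*(a + 4)^2*(a^3 - 6*a^2 + 3*a + 10) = (a - 5)*(a + 1)*(a + 4)^2*(a^2 - 7*a + 10) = (a - 5)*(a - 2)*(a + 1)*(a + 4)^2*(a - 5)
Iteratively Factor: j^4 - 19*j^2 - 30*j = (j - 5)*(j^3 + 5*j^2 + 6*j) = j*(j - 5)*(j^2 + 5*j + 6) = j*(j - 5)*(j + 2)*(j + 3)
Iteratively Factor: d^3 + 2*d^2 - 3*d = (d + 3)*(d^2 - d) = d*(d + 3)*(d - 1)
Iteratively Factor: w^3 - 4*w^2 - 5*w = (w - 5)*(w^2 + w) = (w - 5)*(w + 1)*(w)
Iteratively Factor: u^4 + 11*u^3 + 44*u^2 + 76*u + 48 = (u + 2)*(u^3 + 9*u^2 + 26*u + 24) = (u + 2)*(u + 4)*(u^2 + 5*u + 6) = (u + 2)*(u + 3)*(u + 4)*(u + 2)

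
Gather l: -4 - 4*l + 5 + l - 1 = -3*l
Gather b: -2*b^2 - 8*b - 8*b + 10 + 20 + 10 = -2*b^2 - 16*b + 40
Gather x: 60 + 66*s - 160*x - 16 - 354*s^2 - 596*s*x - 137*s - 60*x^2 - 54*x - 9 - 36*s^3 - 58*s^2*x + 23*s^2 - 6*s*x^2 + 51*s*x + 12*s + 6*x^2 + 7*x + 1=-36*s^3 - 331*s^2 - 59*s + x^2*(-6*s - 54) + x*(-58*s^2 - 545*s - 207) + 36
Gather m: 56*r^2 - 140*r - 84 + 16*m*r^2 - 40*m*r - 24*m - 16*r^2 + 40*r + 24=m*(16*r^2 - 40*r - 24) + 40*r^2 - 100*r - 60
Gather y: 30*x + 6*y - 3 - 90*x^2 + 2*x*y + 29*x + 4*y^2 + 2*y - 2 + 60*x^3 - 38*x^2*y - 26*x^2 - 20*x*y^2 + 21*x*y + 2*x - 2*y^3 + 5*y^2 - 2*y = 60*x^3 - 116*x^2 + 61*x - 2*y^3 + y^2*(9 - 20*x) + y*(-38*x^2 + 23*x + 6) - 5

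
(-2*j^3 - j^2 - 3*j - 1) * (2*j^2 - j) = -4*j^5 - 5*j^3 + j^2 + j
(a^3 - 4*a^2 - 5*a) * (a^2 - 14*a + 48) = a^5 - 18*a^4 + 99*a^3 - 122*a^2 - 240*a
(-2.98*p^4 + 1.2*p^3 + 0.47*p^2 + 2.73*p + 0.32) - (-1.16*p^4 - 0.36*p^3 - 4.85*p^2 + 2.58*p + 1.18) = -1.82*p^4 + 1.56*p^3 + 5.32*p^2 + 0.15*p - 0.86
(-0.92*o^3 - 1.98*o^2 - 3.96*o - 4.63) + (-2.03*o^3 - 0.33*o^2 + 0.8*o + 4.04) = -2.95*o^3 - 2.31*o^2 - 3.16*o - 0.59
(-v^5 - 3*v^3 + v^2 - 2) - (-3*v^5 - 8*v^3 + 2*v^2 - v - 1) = 2*v^5 + 5*v^3 - v^2 + v - 1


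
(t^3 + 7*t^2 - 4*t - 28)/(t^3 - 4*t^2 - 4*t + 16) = (t + 7)/(t - 4)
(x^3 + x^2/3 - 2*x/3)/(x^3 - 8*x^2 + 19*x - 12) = x*(3*x^2 + x - 2)/(3*(x^3 - 8*x^2 + 19*x - 12))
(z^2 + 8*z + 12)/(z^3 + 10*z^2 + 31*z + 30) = (z + 6)/(z^2 + 8*z + 15)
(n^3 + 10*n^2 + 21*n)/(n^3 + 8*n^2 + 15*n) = (n + 7)/(n + 5)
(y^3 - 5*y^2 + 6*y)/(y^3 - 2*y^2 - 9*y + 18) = y/(y + 3)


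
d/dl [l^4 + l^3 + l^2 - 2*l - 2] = 4*l^3 + 3*l^2 + 2*l - 2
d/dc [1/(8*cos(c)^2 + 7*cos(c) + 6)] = (16*cos(c) + 7)*sin(c)/(8*cos(c)^2 + 7*cos(c) + 6)^2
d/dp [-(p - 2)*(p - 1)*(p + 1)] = -3*p^2 + 4*p + 1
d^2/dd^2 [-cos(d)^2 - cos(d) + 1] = cos(d) + 2*cos(2*d)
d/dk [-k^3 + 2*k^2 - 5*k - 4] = -3*k^2 + 4*k - 5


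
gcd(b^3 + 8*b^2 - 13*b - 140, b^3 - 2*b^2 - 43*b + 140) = b^2 + 3*b - 28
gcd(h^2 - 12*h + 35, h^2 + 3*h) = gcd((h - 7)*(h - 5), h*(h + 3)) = 1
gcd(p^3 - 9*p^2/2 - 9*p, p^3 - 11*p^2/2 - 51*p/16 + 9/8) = p - 6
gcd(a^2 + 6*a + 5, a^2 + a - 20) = a + 5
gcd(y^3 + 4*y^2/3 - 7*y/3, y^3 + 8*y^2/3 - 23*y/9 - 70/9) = y + 7/3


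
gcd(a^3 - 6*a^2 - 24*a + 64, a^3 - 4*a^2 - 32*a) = a^2 - 4*a - 32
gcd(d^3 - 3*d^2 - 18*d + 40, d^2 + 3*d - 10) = d - 2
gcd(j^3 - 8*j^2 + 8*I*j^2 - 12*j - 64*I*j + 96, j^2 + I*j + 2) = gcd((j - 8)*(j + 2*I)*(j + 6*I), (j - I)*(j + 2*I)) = j + 2*I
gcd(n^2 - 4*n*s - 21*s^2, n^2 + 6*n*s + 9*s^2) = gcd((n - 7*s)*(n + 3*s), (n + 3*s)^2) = n + 3*s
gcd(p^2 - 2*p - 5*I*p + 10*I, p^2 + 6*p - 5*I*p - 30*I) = p - 5*I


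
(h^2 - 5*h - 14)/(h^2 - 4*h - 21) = (h + 2)/(h + 3)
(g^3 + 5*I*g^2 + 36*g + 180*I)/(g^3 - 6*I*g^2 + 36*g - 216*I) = (g + 5*I)/(g - 6*I)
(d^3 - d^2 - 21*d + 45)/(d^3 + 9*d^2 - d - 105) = (d - 3)/(d + 7)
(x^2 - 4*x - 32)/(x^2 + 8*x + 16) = (x - 8)/(x + 4)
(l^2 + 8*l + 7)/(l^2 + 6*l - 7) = (l + 1)/(l - 1)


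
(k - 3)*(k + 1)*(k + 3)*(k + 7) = k^4 + 8*k^3 - 2*k^2 - 72*k - 63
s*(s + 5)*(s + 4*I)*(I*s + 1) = I*s^4 - 3*s^3 + 5*I*s^3 - 15*s^2 + 4*I*s^2 + 20*I*s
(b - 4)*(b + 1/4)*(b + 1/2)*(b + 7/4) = b^4 - 3*b^3/2 - 137*b^2/16 - 177*b/32 - 7/8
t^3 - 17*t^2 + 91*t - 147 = (t - 7)^2*(t - 3)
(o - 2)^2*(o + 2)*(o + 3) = o^4 + o^3 - 10*o^2 - 4*o + 24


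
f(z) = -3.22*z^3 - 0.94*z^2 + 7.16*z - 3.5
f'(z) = -9.66*z^2 - 1.88*z + 7.16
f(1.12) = -1.18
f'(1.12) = -7.06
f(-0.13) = -4.44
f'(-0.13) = 7.24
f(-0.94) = -8.39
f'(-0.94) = 0.39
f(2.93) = -71.59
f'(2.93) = -81.28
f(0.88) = -0.12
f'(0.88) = -1.98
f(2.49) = -41.21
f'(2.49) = -57.41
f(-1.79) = -0.86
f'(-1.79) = -20.43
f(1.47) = -5.23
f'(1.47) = -16.48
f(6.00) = -689.90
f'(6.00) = -351.88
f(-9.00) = 2203.30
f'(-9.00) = -758.38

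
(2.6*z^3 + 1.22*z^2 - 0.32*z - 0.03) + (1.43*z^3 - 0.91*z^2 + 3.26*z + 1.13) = 4.03*z^3 + 0.31*z^2 + 2.94*z + 1.1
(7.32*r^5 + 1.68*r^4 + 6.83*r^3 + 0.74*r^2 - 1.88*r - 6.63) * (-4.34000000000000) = -31.7688*r^5 - 7.2912*r^4 - 29.6422*r^3 - 3.2116*r^2 + 8.1592*r + 28.7742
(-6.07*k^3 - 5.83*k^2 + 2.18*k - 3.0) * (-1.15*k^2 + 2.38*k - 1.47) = 6.9805*k^5 - 7.7421*k^4 - 7.4595*k^3 + 17.2085*k^2 - 10.3446*k + 4.41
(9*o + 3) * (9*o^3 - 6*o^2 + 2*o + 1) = 81*o^4 - 27*o^3 + 15*o + 3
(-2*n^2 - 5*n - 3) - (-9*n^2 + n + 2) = 7*n^2 - 6*n - 5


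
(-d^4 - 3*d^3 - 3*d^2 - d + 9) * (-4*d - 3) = 4*d^5 + 15*d^4 + 21*d^3 + 13*d^2 - 33*d - 27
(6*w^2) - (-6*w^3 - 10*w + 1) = 6*w^3 + 6*w^2 + 10*w - 1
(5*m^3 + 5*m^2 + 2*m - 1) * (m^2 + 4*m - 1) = 5*m^5 + 25*m^4 + 17*m^3 + 2*m^2 - 6*m + 1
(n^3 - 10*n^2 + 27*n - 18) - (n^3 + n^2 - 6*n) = -11*n^2 + 33*n - 18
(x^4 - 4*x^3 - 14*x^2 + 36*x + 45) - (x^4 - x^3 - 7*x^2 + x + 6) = -3*x^3 - 7*x^2 + 35*x + 39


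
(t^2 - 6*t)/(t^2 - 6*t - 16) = t*(6 - t)/(-t^2 + 6*t + 16)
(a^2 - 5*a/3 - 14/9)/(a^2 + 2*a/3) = (a - 7/3)/a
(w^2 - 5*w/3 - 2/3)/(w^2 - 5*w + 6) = (w + 1/3)/(w - 3)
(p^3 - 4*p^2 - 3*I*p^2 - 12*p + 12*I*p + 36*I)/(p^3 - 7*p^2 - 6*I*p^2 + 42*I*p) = (p^3 - p^2*(4 + 3*I) + 12*p*(-1 + I) + 36*I)/(p*(p^2 - p*(7 + 6*I) + 42*I))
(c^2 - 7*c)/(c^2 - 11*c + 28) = c/(c - 4)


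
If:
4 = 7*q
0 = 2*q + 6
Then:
No Solution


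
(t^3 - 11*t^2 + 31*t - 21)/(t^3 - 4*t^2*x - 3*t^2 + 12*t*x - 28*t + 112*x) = (-t^2 + 4*t - 3)/(-t^2 + 4*t*x - 4*t + 16*x)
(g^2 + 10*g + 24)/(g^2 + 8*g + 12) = (g + 4)/(g + 2)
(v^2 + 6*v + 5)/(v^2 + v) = (v + 5)/v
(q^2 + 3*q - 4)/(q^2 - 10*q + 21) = (q^2 + 3*q - 4)/(q^2 - 10*q + 21)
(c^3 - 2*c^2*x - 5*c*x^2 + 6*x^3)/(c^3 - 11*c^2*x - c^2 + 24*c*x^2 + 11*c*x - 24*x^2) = (-c^2 - c*x + 2*x^2)/(-c^2 + 8*c*x + c - 8*x)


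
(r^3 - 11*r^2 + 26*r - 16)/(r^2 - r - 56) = (r^2 - 3*r + 2)/(r + 7)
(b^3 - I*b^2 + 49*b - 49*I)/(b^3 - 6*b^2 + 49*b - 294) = (b - I)/(b - 6)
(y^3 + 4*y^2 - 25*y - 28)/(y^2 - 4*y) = y + 8 + 7/y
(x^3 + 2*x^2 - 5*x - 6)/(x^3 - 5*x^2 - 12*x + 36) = (x + 1)/(x - 6)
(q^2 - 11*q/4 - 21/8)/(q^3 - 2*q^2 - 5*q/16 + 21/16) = 2*(2*q - 7)/(4*q^2 - 11*q + 7)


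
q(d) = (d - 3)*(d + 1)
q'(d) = 2*d - 2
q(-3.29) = 14.40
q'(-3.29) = -8.58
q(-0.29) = -2.34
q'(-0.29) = -2.58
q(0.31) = -3.52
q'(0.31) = -1.38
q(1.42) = -3.82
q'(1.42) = 0.84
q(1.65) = -3.58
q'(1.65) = 1.30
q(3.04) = 0.16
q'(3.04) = 4.08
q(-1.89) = 4.35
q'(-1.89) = -5.78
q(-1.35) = 1.52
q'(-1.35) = -4.70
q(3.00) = 0.00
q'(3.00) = 4.00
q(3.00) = 0.00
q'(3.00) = 4.00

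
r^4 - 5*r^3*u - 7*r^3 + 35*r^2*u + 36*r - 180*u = (r - 6)*(r - 3)*(r + 2)*(r - 5*u)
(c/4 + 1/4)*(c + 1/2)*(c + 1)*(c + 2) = c^4/4 + 9*c^3/8 + 7*c^2/4 + 9*c/8 + 1/4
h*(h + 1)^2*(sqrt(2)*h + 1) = sqrt(2)*h^4 + h^3 + 2*sqrt(2)*h^3 + sqrt(2)*h^2 + 2*h^2 + h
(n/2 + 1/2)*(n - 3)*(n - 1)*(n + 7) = n^4/2 + 2*n^3 - 11*n^2 - 2*n + 21/2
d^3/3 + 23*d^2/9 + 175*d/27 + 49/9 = (d/3 + 1)*(d + 7/3)^2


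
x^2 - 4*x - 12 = (x - 6)*(x + 2)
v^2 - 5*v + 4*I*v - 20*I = (v - 5)*(v + 4*I)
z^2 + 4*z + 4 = (z + 2)^2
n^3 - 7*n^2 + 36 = (n - 6)*(n - 3)*(n + 2)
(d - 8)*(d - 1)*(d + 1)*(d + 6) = d^4 - 2*d^3 - 49*d^2 + 2*d + 48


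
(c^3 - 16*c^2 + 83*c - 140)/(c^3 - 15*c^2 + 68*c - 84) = (c^2 - 9*c + 20)/(c^2 - 8*c + 12)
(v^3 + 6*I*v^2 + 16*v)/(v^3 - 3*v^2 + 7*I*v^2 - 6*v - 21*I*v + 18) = v*(v^2 + 6*I*v + 16)/(v^3 + v^2*(-3 + 7*I) - 3*v*(2 + 7*I) + 18)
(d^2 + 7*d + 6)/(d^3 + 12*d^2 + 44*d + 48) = (d + 1)/(d^2 + 6*d + 8)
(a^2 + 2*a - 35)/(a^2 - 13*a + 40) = (a + 7)/(a - 8)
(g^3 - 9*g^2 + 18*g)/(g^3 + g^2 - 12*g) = (g - 6)/(g + 4)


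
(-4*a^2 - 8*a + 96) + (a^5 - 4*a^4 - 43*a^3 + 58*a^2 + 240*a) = a^5 - 4*a^4 - 43*a^3 + 54*a^2 + 232*a + 96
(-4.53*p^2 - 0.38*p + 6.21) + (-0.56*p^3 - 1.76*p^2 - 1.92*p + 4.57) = -0.56*p^3 - 6.29*p^2 - 2.3*p + 10.78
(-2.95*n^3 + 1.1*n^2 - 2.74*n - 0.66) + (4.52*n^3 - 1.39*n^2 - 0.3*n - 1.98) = 1.57*n^3 - 0.29*n^2 - 3.04*n - 2.64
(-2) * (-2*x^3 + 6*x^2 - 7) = 4*x^3 - 12*x^2 + 14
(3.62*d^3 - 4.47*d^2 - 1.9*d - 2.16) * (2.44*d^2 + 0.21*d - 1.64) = 8.8328*d^5 - 10.1466*d^4 - 11.5115*d^3 + 1.6614*d^2 + 2.6624*d + 3.5424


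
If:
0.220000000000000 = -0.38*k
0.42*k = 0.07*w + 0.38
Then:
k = -0.58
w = -8.90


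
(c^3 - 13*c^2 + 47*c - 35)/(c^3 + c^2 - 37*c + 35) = (c - 7)/(c + 7)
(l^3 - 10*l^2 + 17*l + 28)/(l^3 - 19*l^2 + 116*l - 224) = (l + 1)/(l - 8)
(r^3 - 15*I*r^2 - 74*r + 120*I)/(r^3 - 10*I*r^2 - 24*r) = (r - 5*I)/r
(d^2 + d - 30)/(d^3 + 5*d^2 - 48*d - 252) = (d - 5)/(d^2 - d - 42)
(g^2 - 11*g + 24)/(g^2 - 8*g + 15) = (g - 8)/(g - 5)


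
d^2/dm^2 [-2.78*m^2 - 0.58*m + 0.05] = -5.56000000000000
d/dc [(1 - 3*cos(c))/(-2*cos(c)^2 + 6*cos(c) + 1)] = (6*cos(c)^2 - 4*cos(c) + 9)*sin(c)/(6*cos(c) - cos(2*c))^2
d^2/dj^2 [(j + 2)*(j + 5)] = 2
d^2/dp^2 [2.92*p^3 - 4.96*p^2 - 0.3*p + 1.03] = 17.52*p - 9.92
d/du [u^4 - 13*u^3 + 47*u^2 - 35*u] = 4*u^3 - 39*u^2 + 94*u - 35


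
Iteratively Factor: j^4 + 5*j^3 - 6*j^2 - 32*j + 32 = (j - 2)*(j^3 + 7*j^2 + 8*j - 16) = (j - 2)*(j - 1)*(j^2 + 8*j + 16) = (j - 2)*(j - 1)*(j + 4)*(j + 4)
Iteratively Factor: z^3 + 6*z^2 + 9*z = (z + 3)*(z^2 + 3*z) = z*(z + 3)*(z + 3)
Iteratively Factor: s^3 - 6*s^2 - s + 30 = (s - 3)*(s^2 - 3*s - 10) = (s - 5)*(s - 3)*(s + 2)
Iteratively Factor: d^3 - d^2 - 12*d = (d - 4)*(d^2 + 3*d) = d*(d - 4)*(d + 3)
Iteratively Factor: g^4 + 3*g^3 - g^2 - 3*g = (g + 1)*(g^3 + 2*g^2 - 3*g) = g*(g + 1)*(g^2 + 2*g - 3) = g*(g - 1)*(g + 1)*(g + 3)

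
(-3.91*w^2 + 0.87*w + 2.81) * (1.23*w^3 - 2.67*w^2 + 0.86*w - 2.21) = -4.8093*w^5 + 11.5098*w^4 - 2.2292*w^3 + 1.8866*w^2 + 0.4939*w - 6.2101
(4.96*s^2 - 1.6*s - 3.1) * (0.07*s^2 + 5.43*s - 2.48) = 0.3472*s^4 + 26.8208*s^3 - 21.2058*s^2 - 12.865*s + 7.688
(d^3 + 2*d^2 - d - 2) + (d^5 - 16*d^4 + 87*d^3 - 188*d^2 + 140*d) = d^5 - 16*d^4 + 88*d^3 - 186*d^2 + 139*d - 2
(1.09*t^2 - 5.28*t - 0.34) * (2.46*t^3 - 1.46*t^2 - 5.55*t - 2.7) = 2.6814*t^5 - 14.5802*t^4 + 0.8229*t^3 + 26.8574*t^2 + 16.143*t + 0.918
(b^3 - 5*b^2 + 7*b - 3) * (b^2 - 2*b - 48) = b^5 - 7*b^4 - 31*b^3 + 223*b^2 - 330*b + 144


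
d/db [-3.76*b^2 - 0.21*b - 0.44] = -7.52*b - 0.21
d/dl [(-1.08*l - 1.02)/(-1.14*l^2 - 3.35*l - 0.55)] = (1.2312*l^2 + 3.618*l - (1.08*l + 1.02)*(2.28*l + 3.35) + 0.594)/(1.14*l^2 + 3.35*l + 0.55)^2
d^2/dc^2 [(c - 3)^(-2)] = 6/(c - 3)^4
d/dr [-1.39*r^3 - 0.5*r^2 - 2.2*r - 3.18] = -4.17*r^2 - 1.0*r - 2.2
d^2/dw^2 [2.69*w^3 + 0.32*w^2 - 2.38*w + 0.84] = 16.14*w + 0.64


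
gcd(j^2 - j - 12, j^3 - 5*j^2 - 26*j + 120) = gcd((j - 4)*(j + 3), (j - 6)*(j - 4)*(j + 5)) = j - 4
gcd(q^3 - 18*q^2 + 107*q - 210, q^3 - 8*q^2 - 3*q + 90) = q^2 - 11*q + 30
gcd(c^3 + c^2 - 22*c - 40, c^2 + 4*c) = c + 4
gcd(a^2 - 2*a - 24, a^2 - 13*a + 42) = a - 6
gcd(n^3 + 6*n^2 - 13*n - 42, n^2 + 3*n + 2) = n + 2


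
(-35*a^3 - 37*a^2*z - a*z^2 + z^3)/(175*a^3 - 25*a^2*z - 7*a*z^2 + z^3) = (a + z)/(-5*a + z)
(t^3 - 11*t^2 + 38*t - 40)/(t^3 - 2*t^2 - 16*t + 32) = (t - 5)/(t + 4)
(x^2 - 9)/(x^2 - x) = (x^2 - 9)/(x*(x - 1))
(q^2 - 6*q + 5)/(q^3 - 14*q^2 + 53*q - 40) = 1/(q - 8)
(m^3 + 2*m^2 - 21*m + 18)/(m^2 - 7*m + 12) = (m^2 + 5*m - 6)/(m - 4)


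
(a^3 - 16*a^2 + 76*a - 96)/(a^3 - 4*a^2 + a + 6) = (a^2 - 14*a + 48)/(a^2 - 2*a - 3)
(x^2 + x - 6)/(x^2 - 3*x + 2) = (x + 3)/(x - 1)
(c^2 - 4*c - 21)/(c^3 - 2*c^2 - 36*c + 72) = (c^2 - 4*c - 21)/(c^3 - 2*c^2 - 36*c + 72)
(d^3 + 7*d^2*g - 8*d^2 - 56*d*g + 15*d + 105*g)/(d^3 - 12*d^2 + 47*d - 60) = (d + 7*g)/(d - 4)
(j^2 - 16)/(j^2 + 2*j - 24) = (j + 4)/(j + 6)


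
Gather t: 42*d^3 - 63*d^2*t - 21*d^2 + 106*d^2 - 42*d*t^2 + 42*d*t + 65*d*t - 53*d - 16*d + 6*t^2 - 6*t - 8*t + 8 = 42*d^3 + 85*d^2 - 69*d + t^2*(6 - 42*d) + t*(-63*d^2 + 107*d - 14) + 8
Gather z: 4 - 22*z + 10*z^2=10*z^2 - 22*z + 4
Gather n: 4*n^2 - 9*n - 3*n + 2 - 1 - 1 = 4*n^2 - 12*n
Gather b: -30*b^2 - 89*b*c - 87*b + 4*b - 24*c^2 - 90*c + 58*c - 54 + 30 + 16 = -30*b^2 + b*(-89*c - 83) - 24*c^2 - 32*c - 8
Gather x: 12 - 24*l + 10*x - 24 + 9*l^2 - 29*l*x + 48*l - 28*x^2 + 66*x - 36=9*l^2 + 24*l - 28*x^2 + x*(76 - 29*l) - 48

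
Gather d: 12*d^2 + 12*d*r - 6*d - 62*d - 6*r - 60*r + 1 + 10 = 12*d^2 + d*(12*r - 68) - 66*r + 11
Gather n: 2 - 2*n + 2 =4 - 2*n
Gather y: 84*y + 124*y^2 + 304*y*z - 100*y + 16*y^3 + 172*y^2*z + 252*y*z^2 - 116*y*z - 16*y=16*y^3 + y^2*(172*z + 124) + y*(252*z^2 + 188*z - 32)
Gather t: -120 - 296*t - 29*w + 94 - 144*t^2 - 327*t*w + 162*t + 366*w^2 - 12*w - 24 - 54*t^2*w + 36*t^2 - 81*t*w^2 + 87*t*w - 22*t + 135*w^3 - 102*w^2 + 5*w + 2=t^2*(-54*w - 108) + t*(-81*w^2 - 240*w - 156) + 135*w^3 + 264*w^2 - 36*w - 48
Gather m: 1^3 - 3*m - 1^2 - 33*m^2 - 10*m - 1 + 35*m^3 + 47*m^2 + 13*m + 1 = 35*m^3 + 14*m^2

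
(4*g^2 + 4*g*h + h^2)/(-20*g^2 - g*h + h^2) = (-4*g^2 - 4*g*h - h^2)/(20*g^2 + g*h - h^2)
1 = 1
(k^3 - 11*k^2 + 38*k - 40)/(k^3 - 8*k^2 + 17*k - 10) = (k - 4)/(k - 1)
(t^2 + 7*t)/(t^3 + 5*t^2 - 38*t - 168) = t/(t^2 - 2*t - 24)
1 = 1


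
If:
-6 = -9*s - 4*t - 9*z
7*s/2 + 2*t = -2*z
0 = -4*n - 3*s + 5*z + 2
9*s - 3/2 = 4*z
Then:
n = 533/424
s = 63/106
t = -849/424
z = 51/53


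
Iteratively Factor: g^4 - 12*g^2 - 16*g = (g + 2)*(g^3 - 2*g^2 - 8*g) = g*(g + 2)*(g^2 - 2*g - 8) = g*(g + 2)^2*(g - 4)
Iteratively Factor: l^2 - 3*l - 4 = (l + 1)*(l - 4)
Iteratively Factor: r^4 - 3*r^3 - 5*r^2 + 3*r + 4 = (r - 4)*(r^3 + r^2 - r - 1) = (r - 4)*(r - 1)*(r^2 + 2*r + 1) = (r - 4)*(r - 1)*(r + 1)*(r + 1)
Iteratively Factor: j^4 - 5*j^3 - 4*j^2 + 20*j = (j - 5)*(j^3 - 4*j) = (j - 5)*(j - 2)*(j^2 + 2*j) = (j - 5)*(j - 2)*(j + 2)*(j)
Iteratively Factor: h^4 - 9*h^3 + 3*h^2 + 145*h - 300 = (h - 3)*(h^3 - 6*h^2 - 15*h + 100) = (h - 5)*(h - 3)*(h^2 - h - 20) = (h - 5)^2*(h - 3)*(h + 4)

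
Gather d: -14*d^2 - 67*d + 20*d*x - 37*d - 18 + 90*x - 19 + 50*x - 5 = -14*d^2 + d*(20*x - 104) + 140*x - 42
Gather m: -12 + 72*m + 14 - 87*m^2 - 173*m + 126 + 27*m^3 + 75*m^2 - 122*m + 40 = 27*m^3 - 12*m^2 - 223*m + 168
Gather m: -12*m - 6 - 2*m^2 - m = -2*m^2 - 13*m - 6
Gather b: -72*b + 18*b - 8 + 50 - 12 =30 - 54*b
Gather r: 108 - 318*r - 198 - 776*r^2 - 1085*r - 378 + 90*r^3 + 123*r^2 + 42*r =90*r^3 - 653*r^2 - 1361*r - 468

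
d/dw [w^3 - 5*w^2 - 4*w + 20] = 3*w^2 - 10*w - 4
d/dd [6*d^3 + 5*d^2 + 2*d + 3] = 18*d^2 + 10*d + 2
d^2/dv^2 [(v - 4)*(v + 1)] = 2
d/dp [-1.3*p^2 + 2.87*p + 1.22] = 2.87 - 2.6*p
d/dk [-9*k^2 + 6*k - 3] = 6 - 18*k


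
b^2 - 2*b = b*(b - 2)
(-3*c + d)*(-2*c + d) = 6*c^2 - 5*c*d + d^2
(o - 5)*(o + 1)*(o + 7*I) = o^3 - 4*o^2 + 7*I*o^2 - 5*o - 28*I*o - 35*I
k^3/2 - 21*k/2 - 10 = (k/2 + 1/2)*(k - 5)*(k + 4)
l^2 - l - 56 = (l - 8)*(l + 7)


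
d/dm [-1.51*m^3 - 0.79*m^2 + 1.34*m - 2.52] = -4.53*m^2 - 1.58*m + 1.34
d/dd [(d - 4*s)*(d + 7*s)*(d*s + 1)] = 3*d^2*s + 6*d*s^2 + 2*d - 28*s^3 + 3*s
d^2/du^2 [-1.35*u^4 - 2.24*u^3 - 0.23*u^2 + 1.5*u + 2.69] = -16.2*u^2 - 13.44*u - 0.46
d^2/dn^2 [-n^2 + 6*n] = -2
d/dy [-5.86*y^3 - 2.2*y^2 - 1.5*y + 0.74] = -17.58*y^2 - 4.4*y - 1.5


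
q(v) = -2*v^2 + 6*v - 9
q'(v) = 6 - 4*v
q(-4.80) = -83.88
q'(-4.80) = 25.20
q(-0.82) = -15.26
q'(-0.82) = 9.28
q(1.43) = -4.51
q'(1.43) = 0.28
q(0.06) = -8.65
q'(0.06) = 5.76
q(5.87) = -42.69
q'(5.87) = -17.48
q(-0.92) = -16.21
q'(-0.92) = 9.68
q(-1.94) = -28.17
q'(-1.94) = 13.76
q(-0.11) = -9.68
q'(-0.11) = 6.44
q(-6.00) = -117.00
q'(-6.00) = 30.00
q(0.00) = -9.00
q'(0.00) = 6.00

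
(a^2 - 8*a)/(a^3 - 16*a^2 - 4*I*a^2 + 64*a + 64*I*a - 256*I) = a/(a^2 - 4*a*(2 + I) + 32*I)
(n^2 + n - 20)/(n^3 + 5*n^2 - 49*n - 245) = (n - 4)/(n^2 - 49)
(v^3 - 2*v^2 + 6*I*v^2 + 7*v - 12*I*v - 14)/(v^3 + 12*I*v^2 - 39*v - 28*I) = (v^2 - v*(2 + I) + 2*I)/(v^2 + 5*I*v - 4)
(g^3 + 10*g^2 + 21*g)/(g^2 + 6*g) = (g^2 + 10*g + 21)/(g + 6)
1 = 1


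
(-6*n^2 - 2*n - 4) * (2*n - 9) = -12*n^3 + 50*n^2 + 10*n + 36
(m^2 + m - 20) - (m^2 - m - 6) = 2*m - 14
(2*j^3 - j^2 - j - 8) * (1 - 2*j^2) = -4*j^5 + 2*j^4 + 4*j^3 + 15*j^2 - j - 8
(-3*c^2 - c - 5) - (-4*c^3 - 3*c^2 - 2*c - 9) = 4*c^3 + c + 4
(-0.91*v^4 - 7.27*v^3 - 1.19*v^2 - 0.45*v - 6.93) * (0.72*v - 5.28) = -0.6552*v^5 - 0.4296*v^4 + 37.5288*v^3 + 5.9592*v^2 - 2.6136*v + 36.5904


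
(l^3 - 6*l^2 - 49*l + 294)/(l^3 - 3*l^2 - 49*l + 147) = (l - 6)/(l - 3)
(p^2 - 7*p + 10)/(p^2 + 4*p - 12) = (p - 5)/(p + 6)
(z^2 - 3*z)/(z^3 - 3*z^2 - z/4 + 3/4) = 4*z/(4*z^2 - 1)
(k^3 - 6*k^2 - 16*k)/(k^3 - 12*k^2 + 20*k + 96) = k/(k - 6)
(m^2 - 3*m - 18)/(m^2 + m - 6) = (m - 6)/(m - 2)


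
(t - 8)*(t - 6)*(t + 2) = t^3 - 12*t^2 + 20*t + 96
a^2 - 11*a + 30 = (a - 6)*(a - 5)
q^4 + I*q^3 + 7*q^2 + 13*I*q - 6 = (q - 3*I)*(q + I)^2*(q + 2*I)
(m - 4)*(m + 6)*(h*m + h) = h*m^3 + 3*h*m^2 - 22*h*m - 24*h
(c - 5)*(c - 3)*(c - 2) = c^3 - 10*c^2 + 31*c - 30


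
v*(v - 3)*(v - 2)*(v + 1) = v^4 - 4*v^3 + v^2 + 6*v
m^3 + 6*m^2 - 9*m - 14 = (m - 2)*(m + 1)*(m + 7)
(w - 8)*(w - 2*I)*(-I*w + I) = -I*w^3 - 2*w^2 + 9*I*w^2 + 18*w - 8*I*w - 16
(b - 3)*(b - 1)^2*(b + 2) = b^4 - 3*b^3 - 3*b^2 + 11*b - 6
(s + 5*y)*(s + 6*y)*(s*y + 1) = s^3*y + 11*s^2*y^2 + s^2 + 30*s*y^3 + 11*s*y + 30*y^2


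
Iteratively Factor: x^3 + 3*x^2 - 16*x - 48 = (x + 4)*(x^2 - x - 12) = (x - 4)*(x + 4)*(x + 3)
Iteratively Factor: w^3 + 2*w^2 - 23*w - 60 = (w + 3)*(w^2 - w - 20) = (w + 3)*(w + 4)*(w - 5)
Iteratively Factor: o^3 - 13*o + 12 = (o - 1)*(o^2 + o - 12) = (o - 1)*(o + 4)*(o - 3)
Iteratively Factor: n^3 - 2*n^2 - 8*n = (n - 4)*(n^2 + 2*n) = n*(n - 4)*(n + 2)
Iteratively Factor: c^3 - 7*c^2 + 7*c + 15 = (c + 1)*(c^2 - 8*c + 15) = (c - 5)*(c + 1)*(c - 3)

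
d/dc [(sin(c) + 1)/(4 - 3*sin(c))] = 7*cos(c)/(3*sin(c) - 4)^2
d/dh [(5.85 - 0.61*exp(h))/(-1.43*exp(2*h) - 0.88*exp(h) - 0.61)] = (-0.8723*exp(2*h) + 16.731*exp(h) + 5.5201)*exp(h)/(2.0449*exp(4*h) + 2.5168*exp(3*h) + 2.519*exp(2*h) + 1.0736*exp(h) + 0.3721)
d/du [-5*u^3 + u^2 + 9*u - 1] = -15*u^2 + 2*u + 9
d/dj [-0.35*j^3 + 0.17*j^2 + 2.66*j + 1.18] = -1.05*j^2 + 0.34*j + 2.66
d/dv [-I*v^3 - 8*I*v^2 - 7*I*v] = I*(-3*v^2 - 16*v - 7)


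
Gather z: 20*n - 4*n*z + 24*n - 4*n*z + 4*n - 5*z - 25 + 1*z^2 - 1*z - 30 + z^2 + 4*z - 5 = 48*n + 2*z^2 + z*(-8*n - 2) - 60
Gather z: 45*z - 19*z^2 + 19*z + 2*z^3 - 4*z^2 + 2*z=2*z^3 - 23*z^2 + 66*z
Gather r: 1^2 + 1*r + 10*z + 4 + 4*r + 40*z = 5*r + 50*z + 5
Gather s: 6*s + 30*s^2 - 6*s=30*s^2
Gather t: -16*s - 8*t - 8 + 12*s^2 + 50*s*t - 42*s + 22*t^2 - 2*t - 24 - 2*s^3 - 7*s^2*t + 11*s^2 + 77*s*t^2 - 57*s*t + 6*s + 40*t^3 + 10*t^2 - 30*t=-2*s^3 + 23*s^2 - 52*s + 40*t^3 + t^2*(77*s + 32) + t*(-7*s^2 - 7*s - 40) - 32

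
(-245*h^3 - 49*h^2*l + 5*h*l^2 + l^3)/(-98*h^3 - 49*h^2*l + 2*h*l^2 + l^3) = (5*h + l)/(2*h + l)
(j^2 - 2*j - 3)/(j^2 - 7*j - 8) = (j - 3)/(j - 8)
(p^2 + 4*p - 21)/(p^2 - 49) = (p - 3)/(p - 7)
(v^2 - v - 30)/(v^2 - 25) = (v - 6)/(v - 5)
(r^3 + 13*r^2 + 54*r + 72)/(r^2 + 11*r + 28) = (r^2 + 9*r + 18)/(r + 7)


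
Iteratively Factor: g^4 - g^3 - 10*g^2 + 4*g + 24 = (g + 2)*(g^3 - 3*g^2 - 4*g + 12) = (g - 3)*(g + 2)*(g^2 - 4) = (g - 3)*(g + 2)^2*(g - 2)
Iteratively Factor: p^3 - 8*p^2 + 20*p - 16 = (p - 2)*(p^2 - 6*p + 8) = (p - 4)*(p - 2)*(p - 2)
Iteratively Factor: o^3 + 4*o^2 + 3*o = (o + 3)*(o^2 + o) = o*(o + 3)*(o + 1)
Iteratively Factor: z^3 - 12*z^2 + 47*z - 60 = (z - 5)*(z^2 - 7*z + 12) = (z - 5)*(z - 3)*(z - 4)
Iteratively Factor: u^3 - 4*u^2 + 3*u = (u - 3)*(u^2 - u) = (u - 3)*(u - 1)*(u)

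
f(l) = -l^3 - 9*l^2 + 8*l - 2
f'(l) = -3*l^2 - 18*l + 8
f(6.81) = -680.73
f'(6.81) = -253.71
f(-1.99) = -45.68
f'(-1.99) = 31.94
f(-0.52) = -8.45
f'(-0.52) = 16.55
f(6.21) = -538.88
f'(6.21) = -219.47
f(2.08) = -33.30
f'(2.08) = -42.42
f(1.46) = -12.62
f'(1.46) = -24.67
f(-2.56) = -64.69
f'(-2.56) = 34.42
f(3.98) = -175.77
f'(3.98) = -111.16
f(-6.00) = -158.00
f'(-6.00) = 8.00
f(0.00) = -2.00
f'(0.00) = 8.00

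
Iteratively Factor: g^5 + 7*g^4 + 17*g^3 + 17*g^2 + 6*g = (g + 2)*(g^4 + 5*g^3 + 7*g^2 + 3*g) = (g + 1)*(g + 2)*(g^3 + 4*g^2 + 3*g) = g*(g + 1)*(g + 2)*(g^2 + 4*g + 3) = g*(g + 1)*(g + 2)*(g + 3)*(g + 1)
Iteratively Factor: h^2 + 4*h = (h + 4)*(h)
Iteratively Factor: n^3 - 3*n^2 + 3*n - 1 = (n - 1)*(n^2 - 2*n + 1) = (n - 1)^2*(n - 1)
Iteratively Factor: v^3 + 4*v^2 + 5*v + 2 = (v + 1)*(v^2 + 3*v + 2) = (v + 1)^2*(v + 2)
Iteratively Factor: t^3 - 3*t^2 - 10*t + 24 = (t - 2)*(t^2 - t - 12) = (t - 4)*(t - 2)*(t + 3)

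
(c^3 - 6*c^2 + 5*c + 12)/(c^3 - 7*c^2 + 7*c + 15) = (c - 4)/(c - 5)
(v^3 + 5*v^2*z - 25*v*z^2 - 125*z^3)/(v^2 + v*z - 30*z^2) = (v^2 + 10*v*z + 25*z^2)/(v + 6*z)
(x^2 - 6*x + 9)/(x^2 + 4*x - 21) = (x - 3)/(x + 7)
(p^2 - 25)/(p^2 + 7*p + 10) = (p - 5)/(p + 2)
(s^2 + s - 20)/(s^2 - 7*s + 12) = (s + 5)/(s - 3)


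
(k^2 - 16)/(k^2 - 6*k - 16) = (16 - k^2)/(-k^2 + 6*k + 16)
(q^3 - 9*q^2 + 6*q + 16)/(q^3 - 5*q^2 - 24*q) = (q^2 - q - 2)/(q*(q + 3))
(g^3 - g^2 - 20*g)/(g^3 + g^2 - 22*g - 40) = g/(g + 2)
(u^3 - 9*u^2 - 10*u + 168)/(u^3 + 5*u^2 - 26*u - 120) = (u^2 - 13*u + 42)/(u^2 + u - 30)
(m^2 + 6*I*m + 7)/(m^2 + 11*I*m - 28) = (m - I)/(m + 4*I)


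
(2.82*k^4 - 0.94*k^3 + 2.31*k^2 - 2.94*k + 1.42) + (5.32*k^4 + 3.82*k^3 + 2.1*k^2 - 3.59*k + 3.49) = 8.14*k^4 + 2.88*k^3 + 4.41*k^2 - 6.53*k + 4.91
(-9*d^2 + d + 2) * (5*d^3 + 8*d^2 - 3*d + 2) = -45*d^5 - 67*d^4 + 45*d^3 - 5*d^2 - 4*d + 4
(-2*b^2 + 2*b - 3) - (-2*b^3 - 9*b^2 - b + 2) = 2*b^3 + 7*b^2 + 3*b - 5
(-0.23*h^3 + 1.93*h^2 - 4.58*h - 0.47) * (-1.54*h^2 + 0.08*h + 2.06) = 0.3542*h^5 - 2.9906*h^4 + 6.7338*h^3 + 4.3332*h^2 - 9.4724*h - 0.9682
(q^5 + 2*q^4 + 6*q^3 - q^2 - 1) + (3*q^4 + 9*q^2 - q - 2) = q^5 + 5*q^4 + 6*q^3 + 8*q^2 - q - 3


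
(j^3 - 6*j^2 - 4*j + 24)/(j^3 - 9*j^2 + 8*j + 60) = (j - 2)/(j - 5)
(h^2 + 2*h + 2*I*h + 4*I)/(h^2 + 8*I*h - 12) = (h + 2)/(h + 6*I)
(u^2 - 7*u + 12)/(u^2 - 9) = (u - 4)/(u + 3)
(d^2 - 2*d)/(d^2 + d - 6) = d/(d + 3)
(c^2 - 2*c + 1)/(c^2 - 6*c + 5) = (c - 1)/(c - 5)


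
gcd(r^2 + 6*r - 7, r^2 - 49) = r + 7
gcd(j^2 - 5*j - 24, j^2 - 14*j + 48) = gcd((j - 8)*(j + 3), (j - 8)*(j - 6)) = j - 8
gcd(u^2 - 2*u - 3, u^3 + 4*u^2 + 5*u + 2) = u + 1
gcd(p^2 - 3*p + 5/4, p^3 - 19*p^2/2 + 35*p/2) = p - 5/2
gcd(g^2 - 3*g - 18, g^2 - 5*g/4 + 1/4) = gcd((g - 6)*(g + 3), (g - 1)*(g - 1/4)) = 1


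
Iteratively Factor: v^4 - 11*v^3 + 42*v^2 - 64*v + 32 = (v - 4)*(v^3 - 7*v^2 + 14*v - 8) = (v - 4)^2*(v^2 - 3*v + 2) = (v - 4)^2*(v - 2)*(v - 1)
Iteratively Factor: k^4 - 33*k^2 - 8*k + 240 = (k + 4)*(k^3 - 4*k^2 - 17*k + 60) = (k + 4)^2*(k^2 - 8*k + 15) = (k - 3)*(k + 4)^2*(k - 5)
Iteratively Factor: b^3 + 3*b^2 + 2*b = (b + 2)*(b^2 + b) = b*(b + 2)*(b + 1)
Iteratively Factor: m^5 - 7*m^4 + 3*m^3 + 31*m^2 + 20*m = (m - 5)*(m^4 - 2*m^3 - 7*m^2 - 4*m) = m*(m - 5)*(m^3 - 2*m^2 - 7*m - 4) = m*(m - 5)*(m + 1)*(m^2 - 3*m - 4) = m*(m - 5)*(m + 1)^2*(m - 4)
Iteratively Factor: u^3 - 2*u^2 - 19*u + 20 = (u - 1)*(u^2 - u - 20) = (u - 1)*(u + 4)*(u - 5)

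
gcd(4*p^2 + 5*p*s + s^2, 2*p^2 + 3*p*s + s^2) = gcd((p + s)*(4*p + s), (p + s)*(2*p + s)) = p + s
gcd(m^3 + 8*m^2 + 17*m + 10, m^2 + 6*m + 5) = m^2 + 6*m + 5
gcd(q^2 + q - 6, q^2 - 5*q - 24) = q + 3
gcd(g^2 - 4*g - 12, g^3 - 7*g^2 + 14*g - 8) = 1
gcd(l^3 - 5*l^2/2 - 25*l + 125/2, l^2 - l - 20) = l - 5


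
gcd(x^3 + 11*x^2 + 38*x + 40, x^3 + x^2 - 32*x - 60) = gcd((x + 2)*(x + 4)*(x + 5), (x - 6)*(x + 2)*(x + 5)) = x^2 + 7*x + 10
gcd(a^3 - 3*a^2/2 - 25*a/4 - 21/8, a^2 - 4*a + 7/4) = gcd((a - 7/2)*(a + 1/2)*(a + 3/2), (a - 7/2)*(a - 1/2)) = a - 7/2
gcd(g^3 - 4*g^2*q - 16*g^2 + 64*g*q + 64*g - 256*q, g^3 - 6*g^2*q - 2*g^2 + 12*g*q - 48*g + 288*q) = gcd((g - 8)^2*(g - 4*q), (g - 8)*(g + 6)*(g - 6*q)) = g - 8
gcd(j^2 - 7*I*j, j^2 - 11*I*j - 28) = j - 7*I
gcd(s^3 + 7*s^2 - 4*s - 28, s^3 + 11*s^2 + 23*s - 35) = s + 7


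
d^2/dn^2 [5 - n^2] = -2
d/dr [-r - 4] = -1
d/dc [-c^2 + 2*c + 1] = 2 - 2*c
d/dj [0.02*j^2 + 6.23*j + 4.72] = 0.04*j + 6.23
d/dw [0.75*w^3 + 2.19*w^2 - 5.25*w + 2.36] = 2.25*w^2 + 4.38*w - 5.25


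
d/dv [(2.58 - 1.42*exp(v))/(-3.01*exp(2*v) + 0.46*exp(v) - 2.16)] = (-4.2742*exp(2*v) + 15.5316*exp(v) + 1.8804)*exp(v)/(9.0601*exp(4*v) - 2.7692*exp(3*v) + 13.2148*exp(2*v) - 1.9872*exp(v) + 4.6656)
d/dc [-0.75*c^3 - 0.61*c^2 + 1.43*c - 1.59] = -2.25*c^2 - 1.22*c + 1.43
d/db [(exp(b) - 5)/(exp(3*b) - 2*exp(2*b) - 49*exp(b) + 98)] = ((exp(b) - 5)*(-3*exp(2*b) + 4*exp(b) + 49) + exp(3*b) - 2*exp(2*b) - 49*exp(b) + 98)*exp(b)/(exp(3*b) - 2*exp(2*b) - 49*exp(b) + 98)^2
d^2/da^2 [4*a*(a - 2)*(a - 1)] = 24*a - 24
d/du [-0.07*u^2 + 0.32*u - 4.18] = 0.32 - 0.14*u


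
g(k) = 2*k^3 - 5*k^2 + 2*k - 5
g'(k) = 6*k^2 - 10*k + 2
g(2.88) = 7.06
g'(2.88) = 22.97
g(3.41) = 22.98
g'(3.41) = 37.67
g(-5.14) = -418.97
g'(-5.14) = 211.92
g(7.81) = 658.40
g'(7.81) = 289.88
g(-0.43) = -6.94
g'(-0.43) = 7.41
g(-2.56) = -76.44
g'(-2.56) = 66.92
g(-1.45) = -24.51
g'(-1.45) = 29.12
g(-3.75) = -188.28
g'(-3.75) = 123.88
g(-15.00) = -7910.00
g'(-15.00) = 1502.00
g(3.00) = 10.00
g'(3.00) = 26.00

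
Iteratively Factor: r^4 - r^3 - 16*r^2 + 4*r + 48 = (r - 4)*(r^3 + 3*r^2 - 4*r - 12) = (r - 4)*(r + 2)*(r^2 + r - 6) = (r - 4)*(r + 2)*(r + 3)*(r - 2)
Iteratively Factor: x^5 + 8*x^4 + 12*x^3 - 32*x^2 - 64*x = (x + 4)*(x^4 + 4*x^3 - 4*x^2 - 16*x) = (x + 4)^2*(x^3 - 4*x) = (x + 2)*(x + 4)^2*(x^2 - 2*x) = x*(x + 2)*(x + 4)^2*(x - 2)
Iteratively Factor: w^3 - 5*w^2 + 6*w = (w - 2)*(w^2 - 3*w) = (w - 3)*(w - 2)*(w)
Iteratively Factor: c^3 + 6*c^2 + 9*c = (c)*(c^2 + 6*c + 9) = c*(c + 3)*(c + 3)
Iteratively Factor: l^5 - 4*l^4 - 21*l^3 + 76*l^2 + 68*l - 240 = (l - 2)*(l^4 - 2*l^3 - 25*l^2 + 26*l + 120) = (l - 2)*(l + 2)*(l^3 - 4*l^2 - 17*l + 60) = (l - 5)*(l - 2)*(l + 2)*(l^2 + l - 12) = (l - 5)*(l - 3)*(l - 2)*(l + 2)*(l + 4)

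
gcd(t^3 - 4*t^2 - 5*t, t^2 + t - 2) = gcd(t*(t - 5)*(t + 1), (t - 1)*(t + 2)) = 1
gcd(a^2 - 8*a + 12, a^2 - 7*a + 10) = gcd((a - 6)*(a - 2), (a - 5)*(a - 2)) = a - 2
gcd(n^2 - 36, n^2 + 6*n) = n + 6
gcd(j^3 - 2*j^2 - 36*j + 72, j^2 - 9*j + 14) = j - 2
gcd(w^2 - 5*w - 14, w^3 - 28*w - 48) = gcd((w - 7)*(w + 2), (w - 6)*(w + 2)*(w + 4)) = w + 2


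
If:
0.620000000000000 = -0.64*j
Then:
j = -0.97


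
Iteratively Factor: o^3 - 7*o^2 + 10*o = (o)*(o^2 - 7*o + 10) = o*(o - 5)*(o - 2)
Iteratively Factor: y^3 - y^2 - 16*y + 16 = (y - 1)*(y^2 - 16) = (y - 4)*(y - 1)*(y + 4)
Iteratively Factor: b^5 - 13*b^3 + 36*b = (b - 3)*(b^4 + 3*b^3 - 4*b^2 - 12*b) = (b - 3)*(b - 2)*(b^3 + 5*b^2 + 6*b) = b*(b - 3)*(b - 2)*(b^2 + 5*b + 6) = b*(b - 3)*(b - 2)*(b + 3)*(b + 2)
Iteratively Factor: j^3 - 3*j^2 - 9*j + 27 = (j - 3)*(j^2 - 9) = (j - 3)^2*(j + 3)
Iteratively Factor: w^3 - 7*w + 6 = (w - 2)*(w^2 + 2*w - 3) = (w - 2)*(w - 1)*(w + 3)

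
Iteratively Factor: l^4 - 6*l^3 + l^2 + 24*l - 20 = (l - 2)*(l^3 - 4*l^2 - 7*l + 10) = (l - 2)*(l - 1)*(l^2 - 3*l - 10) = (l - 2)*(l - 1)*(l + 2)*(l - 5)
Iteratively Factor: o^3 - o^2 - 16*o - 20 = (o + 2)*(o^2 - 3*o - 10) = (o - 5)*(o + 2)*(o + 2)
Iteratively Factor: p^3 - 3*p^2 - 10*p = (p + 2)*(p^2 - 5*p) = (p - 5)*(p + 2)*(p)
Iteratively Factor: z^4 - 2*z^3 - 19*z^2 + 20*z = (z)*(z^3 - 2*z^2 - 19*z + 20) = z*(z - 5)*(z^2 + 3*z - 4) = z*(z - 5)*(z - 1)*(z + 4)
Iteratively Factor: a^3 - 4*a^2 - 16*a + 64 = (a - 4)*(a^2 - 16) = (a - 4)*(a + 4)*(a - 4)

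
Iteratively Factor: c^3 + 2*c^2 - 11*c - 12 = (c + 1)*(c^2 + c - 12) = (c - 3)*(c + 1)*(c + 4)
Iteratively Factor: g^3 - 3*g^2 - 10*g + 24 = (g + 3)*(g^2 - 6*g + 8) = (g - 2)*(g + 3)*(g - 4)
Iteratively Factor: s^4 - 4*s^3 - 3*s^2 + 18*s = (s)*(s^3 - 4*s^2 - 3*s + 18) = s*(s - 3)*(s^2 - s - 6) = s*(s - 3)^2*(s + 2)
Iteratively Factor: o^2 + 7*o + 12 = (o + 3)*(o + 4)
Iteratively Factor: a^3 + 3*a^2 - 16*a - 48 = (a + 4)*(a^2 - a - 12) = (a + 3)*(a + 4)*(a - 4)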